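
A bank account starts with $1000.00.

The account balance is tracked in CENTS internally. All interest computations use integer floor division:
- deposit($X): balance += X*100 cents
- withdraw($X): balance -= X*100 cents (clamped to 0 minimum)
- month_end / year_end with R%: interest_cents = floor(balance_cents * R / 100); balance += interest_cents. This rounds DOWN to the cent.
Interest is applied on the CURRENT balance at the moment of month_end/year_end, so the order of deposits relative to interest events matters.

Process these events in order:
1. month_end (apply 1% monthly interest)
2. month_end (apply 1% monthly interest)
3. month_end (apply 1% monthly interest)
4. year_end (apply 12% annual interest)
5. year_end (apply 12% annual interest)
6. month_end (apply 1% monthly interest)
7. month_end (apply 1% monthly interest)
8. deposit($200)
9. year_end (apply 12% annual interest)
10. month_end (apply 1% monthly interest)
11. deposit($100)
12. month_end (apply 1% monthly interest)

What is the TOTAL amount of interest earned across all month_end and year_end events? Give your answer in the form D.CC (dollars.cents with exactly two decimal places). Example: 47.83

After 1 (month_end (apply 1% monthly interest)): balance=$1010.00 total_interest=$10.00
After 2 (month_end (apply 1% monthly interest)): balance=$1020.10 total_interest=$20.10
After 3 (month_end (apply 1% monthly interest)): balance=$1030.30 total_interest=$30.30
After 4 (year_end (apply 12% annual interest)): balance=$1153.93 total_interest=$153.93
After 5 (year_end (apply 12% annual interest)): balance=$1292.40 total_interest=$292.40
After 6 (month_end (apply 1% monthly interest)): balance=$1305.32 total_interest=$305.32
After 7 (month_end (apply 1% monthly interest)): balance=$1318.37 total_interest=$318.37
After 8 (deposit($200)): balance=$1518.37 total_interest=$318.37
After 9 (year_end (apply 12% annual interest)): balance=$1700.57 total_interest=$500.57
After 10 (month_end (apply 1% monthly interest)): balance=$1717.57 total_interest=$517.57
After 11 (deposit($100)): balance=$1817.57 total_interest=$517.57
After 12 (month_end (apply 1% monthly interest)): balance=$1835.74 total_interest=$535.74

Answer: 535.74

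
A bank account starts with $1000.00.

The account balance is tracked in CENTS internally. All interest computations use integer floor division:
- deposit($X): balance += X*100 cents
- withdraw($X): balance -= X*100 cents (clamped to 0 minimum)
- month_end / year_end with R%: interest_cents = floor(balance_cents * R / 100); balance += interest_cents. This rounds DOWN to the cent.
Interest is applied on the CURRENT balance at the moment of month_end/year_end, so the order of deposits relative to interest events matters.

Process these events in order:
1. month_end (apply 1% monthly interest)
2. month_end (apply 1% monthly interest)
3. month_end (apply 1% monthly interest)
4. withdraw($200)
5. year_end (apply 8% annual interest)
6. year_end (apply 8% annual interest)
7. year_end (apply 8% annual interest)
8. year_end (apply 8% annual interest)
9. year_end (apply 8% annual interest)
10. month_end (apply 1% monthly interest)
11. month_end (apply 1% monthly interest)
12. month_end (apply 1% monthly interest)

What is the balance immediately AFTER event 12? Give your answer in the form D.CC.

Answer: 1256.90

Derivation:
After 1 (month_end (apply 1% monthly interest)): balance=$1010.00 total_interest=$10.00
After 2 (month_end (apply 1% monthly interest)): balance=$1020.10 total_interest=$20.10
After 3 (month_end (apply 1% monthly interest)): balance=$1030.30 total_interest=$30.30
After 4 (withdraw($200)): balance=$830.30 total_interest=$30.30
After 5 (year_end (apply 8% annual interest)): balance=$896.72 total_interest=$96.72
After 6 (year_end (apply 8% annual interest)): balance=$968.45 total_interest=$168.45
After 7 (year_end (apply 8% annual interest)): balance=$1045.92 total_interest=$245.92
After 8 (year_end (apply 8% annual interest)): balance=$1129.59 total_interest=$329.59
After 9 (year_end (apply 8% annual interest)): balance=$1219.95 total_interest=$419.95
After 10 (month_end (apply 1% monthly interest)): balance=$1232.14 total_interest=$432.14
After 11 (month_end (apply 1% monthly interest)): balance=$1244.46 total_interest=$444.46
After 12 (month_end (apply 1% monthly interest)): balance=$1256.90 total_interest=$456.90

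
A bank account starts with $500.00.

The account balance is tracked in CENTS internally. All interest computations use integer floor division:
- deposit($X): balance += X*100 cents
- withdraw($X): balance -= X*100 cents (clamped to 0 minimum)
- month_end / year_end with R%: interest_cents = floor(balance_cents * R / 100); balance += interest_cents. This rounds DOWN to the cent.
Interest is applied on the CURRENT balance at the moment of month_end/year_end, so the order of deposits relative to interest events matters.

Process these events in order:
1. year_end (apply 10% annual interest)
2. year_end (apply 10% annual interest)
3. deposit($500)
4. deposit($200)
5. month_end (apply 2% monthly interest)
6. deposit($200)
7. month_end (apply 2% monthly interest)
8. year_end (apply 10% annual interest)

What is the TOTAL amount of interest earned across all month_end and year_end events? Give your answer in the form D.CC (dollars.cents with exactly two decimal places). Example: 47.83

After 1 (year_end (apply 10% annual interest)): balance=$550.00 total_interest=$50.00
After 2 (year_end (apply 10% annual interest)): balance=$605.00 total_interest=$105.00
After 3 (deposit($500)): balance=$1105.00 total_interest=$105.00
After 4 (deposit($200)): balance=$1305.00 total_interest=$105.00
After 5 (month_end (apply 2% monthly interest)): balance=$1331.10 total_interest=$131.10
After 6 (deposit($200)): balance=$1531.10 total_interest=$131.10
After 7 (month_end (apply 2% monthly interest)): balance=$1561.72 total_interest=$161.72
After 8 (year_end (apply 10% annual interest)): balance=$1717.89 total_interest=$317.89

Answer: 317.89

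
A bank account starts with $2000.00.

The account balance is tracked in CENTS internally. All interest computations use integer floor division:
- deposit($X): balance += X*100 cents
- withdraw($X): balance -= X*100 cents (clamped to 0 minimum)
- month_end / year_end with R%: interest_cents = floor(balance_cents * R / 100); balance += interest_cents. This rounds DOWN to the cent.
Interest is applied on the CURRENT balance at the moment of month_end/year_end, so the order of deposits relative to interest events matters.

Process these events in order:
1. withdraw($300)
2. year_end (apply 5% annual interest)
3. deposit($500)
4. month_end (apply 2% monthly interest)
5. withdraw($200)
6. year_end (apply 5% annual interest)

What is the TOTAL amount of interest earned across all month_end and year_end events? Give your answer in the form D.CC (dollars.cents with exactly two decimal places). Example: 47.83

Answer: 237.23

Derivation:
After 1 (withdraw($300)): balance=$1700.00 total_interest=$0.00
After 2 (year_end (apply 5% annual interest)): balance=$1785.00 total_interest=$85.00
After 3 (deposit($500)): balance=$2285.00 total_interest=$85.00
After 4 (month_end (apply 2% monthly interest)): balance=$2330.70 total_interest=$130.70
After 5 (withdraw($200)): balance=$2130.70 total_interest=$130.70
After 6 (year_end (apply 5% annual interest)): balance=$2237.23 total_interest=$237.23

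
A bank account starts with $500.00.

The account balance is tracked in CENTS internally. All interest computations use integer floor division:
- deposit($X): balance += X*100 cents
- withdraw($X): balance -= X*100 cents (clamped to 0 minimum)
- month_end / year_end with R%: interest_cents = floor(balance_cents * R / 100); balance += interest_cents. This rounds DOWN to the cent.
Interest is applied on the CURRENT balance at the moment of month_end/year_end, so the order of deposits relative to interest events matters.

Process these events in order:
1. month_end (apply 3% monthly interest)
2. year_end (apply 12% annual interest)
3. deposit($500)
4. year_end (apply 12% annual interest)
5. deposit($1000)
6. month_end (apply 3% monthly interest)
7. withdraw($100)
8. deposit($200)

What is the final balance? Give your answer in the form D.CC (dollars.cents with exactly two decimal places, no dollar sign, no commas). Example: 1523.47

Answer: 2372.19

Derivation:
After 1 (month_end (apply 3% monthly interest)): balance=$515.00 total_interest=$15.00
After 2 (year_end (apply 12% annual interest)): balance=$576.80 total_interest=$76.80
After 3 (deposit($500)): balance=$1076.80 total_interest=$76.80
After 4 (year_end (apply 12% annual interest)): balance=$1206.01 total_interest=$206.01
After 5 (deposit($1000)): balance=$2206.01 total_interest=$206.01
After 6 (month_end (apply 3% monthly interest)): balance=$2272.19 total_interest=$272.19
After 7 (withdraw($100)): balance=$2172.19 total_interest=$272.19
After 8 (deposit($200)): balance=$2372.19 total_interest=$272.19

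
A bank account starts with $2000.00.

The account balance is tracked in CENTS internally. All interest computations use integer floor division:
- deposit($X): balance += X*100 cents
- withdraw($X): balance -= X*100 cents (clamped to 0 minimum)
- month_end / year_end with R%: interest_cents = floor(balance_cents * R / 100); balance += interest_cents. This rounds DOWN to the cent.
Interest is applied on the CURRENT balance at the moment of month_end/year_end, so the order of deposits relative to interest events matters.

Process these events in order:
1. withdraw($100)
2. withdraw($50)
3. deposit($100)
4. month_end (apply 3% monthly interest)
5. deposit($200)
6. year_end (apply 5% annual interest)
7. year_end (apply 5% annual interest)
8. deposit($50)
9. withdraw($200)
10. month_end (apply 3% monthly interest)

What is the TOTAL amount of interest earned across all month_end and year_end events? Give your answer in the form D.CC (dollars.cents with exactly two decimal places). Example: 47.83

Answer: 353.40

Derivation:
After 1 (withdraw($100)): balance=$1900.00 total_interest=$0.00
After 2 (withdraw($50)): balance=$1850.00 total_interest=$0.00
After 3 (deposit($100)): balance=$1950.00 total_interest=$0.00
After 4 (month_end (apply 3% monthly interest)): balance=$2008.50 total_interest=$58.50
After 5 (deposit($200)): balance=$2208.50 total_interest=$58.50
After 6 (year_end (apply 5% annual interest)): balance=$2318.92 total_interest=$168.92
After 7 (year_end (apply 5% annual interest)): balance=$2434.86 total_interest=$284.86
After 8 (deposit($50)): balance=$2484.86 total_interest=$284.86
After 9 (withdraw($200)): balance=$2284.86 total_interest=$284.86
After 10 (month_end (apply 3% monthly interest)): balance=$2353.40 total_interest=$353.40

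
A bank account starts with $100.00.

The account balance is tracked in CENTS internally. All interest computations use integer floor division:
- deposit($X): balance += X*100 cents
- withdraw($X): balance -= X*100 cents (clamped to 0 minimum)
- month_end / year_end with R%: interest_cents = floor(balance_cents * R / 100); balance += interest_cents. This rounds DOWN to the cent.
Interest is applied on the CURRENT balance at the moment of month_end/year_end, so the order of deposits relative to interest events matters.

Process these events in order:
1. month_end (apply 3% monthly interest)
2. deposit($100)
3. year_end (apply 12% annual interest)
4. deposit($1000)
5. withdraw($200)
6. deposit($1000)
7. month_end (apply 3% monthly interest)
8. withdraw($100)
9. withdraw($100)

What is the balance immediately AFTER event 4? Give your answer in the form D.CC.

After 1 (month_end (apply 3% monthly interest)): balance=$103.00 total_interest=$3.00
After 2 (deposit($100)): balance=$203.00 total_interest=$3.00
After 3 (year_end (apply 12% annual interest)): balance=$227.36 total_interest=$27.36
After 4 (deposit($1000)): balance=$1227.36 total_interest=$27.36

Answer: 1227.36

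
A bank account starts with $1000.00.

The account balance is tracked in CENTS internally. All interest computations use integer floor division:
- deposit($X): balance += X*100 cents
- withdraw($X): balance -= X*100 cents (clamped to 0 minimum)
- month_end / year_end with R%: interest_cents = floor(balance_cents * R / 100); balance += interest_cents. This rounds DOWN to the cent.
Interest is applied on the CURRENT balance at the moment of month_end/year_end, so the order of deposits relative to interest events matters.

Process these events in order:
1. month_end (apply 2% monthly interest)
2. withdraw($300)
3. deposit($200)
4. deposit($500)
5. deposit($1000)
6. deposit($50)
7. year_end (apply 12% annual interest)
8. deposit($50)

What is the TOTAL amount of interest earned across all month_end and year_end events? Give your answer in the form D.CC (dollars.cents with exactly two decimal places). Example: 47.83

After 1 (month_end (apply 2% monthly interest)): balance=$1020.00 total_interest=$20.00
After 2 (withdraw($300)): balance=$720.00 total_interest=$20.00
After 3 (deposit($200)): balance=$920.00 total_interest=$20.00
After 4 (deposit($500)): balance=$1420.00 total_interest=$20.00
After 5 (deposit($1000)): balance=$2420.00 total_interest=$20.00
After 6 (deposit($50)): balance=$2470.00 total_interest=$20.00
After 7 (year_end (apply 12% annual interest)): balance=$2766.40 total_interest=$316.40
After 8 (deposit($50)): balance=$2816.40 total_interest=$316.40

Answer: 316.40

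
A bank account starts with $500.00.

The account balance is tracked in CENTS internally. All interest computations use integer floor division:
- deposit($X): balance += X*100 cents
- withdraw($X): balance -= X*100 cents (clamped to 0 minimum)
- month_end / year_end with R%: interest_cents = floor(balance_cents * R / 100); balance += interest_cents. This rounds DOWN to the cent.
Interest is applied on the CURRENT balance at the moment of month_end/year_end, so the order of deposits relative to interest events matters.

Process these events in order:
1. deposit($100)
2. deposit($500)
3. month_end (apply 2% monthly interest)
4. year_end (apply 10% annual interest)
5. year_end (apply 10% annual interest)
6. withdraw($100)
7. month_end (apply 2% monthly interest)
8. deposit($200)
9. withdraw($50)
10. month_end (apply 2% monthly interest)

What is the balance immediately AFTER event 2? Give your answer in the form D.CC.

Answer: 1100.00

Derivation:
After 1 (deposit($100)): balance=$600.00 total_interest=$0.00
After 2 (deposit($500)): balance=$1100.00 total_interest=$0.00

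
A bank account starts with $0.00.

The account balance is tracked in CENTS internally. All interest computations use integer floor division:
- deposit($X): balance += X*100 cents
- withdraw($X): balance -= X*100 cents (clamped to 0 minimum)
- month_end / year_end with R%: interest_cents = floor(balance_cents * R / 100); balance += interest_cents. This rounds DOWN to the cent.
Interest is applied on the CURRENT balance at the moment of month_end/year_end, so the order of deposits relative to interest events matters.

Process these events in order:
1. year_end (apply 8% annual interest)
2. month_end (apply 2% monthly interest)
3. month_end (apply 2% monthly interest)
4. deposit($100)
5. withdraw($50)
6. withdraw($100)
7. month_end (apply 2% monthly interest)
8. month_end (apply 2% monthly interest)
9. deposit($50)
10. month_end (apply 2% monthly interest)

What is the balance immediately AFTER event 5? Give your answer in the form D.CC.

Answer: 50.00

Derivation:
After 1 (year_end (apply 8% annual interest)): balance=$0.00 total_interest=$0.00
After 2 (month_end (apply 2% monthly interest)): balance=$0.00 total_interest=$0.00
After 3 (month_end (apply 2% monthly interest)): balance=$0.00 total_interest=$0.00
After 4 (deposit($100)): balance=$100.00 total_interest=$0.00
After 5 (withdraw($50)): balance=$50.00 total_interest=$0.00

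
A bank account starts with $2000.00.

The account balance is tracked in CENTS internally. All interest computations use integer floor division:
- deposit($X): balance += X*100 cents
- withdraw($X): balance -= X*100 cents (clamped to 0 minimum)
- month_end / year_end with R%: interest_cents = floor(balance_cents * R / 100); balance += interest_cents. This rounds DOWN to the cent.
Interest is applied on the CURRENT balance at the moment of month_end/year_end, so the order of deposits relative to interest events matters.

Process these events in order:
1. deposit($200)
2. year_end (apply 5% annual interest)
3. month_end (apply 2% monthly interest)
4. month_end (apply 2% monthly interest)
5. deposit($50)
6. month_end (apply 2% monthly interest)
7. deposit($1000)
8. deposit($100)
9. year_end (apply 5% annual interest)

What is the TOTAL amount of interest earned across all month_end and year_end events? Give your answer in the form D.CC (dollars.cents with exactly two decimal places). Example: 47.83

After 1 (deposit($200)): balance=$2200.00 total_interest=$0.00
After 2 (year_end (apply 5% annual interest)): balance=$2310.00 total_interest=$110.00
After 3 (month_end (apply 2% monthly interest)): balance=$2356.20 total_interest=$156.20
After 4 (month_end (apply 2% monthly interest)): balance=$2403.32 total_interest=$203.32
After 5 (deposit($50)): balance=$2453.32 total_interest=$203.32
After 6 (month_end (apply 2% monthly interest)): balance=$2502.38 total_interest=$252.38
After 7 (deposit($1000)): balance=$3502.38 total_interest=$252.38
After 8 (deposit($100)): balance=$3602.38 total_interest=$252.38
After 9 (year_end (apply 5% annual interest)): balance=$3782.49 total_interest=$432.49

Answer: 432.49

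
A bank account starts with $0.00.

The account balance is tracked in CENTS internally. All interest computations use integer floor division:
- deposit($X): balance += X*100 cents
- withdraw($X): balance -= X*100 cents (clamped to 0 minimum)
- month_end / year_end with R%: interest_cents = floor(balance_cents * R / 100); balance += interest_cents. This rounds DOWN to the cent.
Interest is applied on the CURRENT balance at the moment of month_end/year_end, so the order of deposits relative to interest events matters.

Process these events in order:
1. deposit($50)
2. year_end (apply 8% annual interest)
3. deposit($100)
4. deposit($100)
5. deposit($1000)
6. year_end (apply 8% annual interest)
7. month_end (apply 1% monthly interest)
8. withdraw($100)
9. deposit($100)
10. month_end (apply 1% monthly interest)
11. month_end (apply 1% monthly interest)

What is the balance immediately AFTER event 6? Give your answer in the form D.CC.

Answer: 1354.32

Derivation:
After 1 (deposit($50)): balance=$50.00 total_interest=$0.00
After 2 (year_end (apply 8% annual interest)): balance=$54.00 total_interest=$4.00
After 3 (deposit($100)): balance=$154.00 total_interest=$4.00
After 4 (deposit($100)): balance=$254.00 total_interest=$4.00
After 5 (deposit($1000)): balance=$1254.00 total_interest=$4.00
After 6 (year_end (apply 8% annual interest)): balance=$1354.32 total_interest=$104.32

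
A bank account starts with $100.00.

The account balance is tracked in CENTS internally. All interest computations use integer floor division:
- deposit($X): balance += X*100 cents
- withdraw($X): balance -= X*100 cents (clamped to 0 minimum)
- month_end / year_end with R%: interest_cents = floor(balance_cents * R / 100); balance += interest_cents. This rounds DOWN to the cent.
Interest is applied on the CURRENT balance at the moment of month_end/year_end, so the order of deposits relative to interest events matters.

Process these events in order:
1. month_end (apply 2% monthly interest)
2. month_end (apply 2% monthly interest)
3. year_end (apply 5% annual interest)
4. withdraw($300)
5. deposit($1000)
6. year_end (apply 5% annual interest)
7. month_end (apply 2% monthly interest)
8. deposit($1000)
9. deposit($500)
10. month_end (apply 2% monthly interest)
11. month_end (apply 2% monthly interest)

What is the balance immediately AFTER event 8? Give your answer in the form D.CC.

After 1 (month_end (apply 2% monthly interest)): balance=$102.00 total_interest=$2.00
After 2 (month_end (apply 2% monthly interest)): balance=$104.04 total_interest=$4.04
After 3 (year_end (apply 5% annual interest)): balance=$109.24 total_interest=$9.24
After 4 (withdraw($300)): balance=$0.00 total_interest=$9.24
After 5 (deposit($1000)): balance=$1000.00 total_interest=$9.24
After 6 (year_end (apply 5% annual interest)): balance=$1050.00 total_interest=$59.24
After 7 (month_end (apply 2% monthly interest)): balance=$1071.00 total_interest=$80.24
After 8 (deposit($1000)): balance=$2071.00 total_interest=$80.24

Answer: 2071.00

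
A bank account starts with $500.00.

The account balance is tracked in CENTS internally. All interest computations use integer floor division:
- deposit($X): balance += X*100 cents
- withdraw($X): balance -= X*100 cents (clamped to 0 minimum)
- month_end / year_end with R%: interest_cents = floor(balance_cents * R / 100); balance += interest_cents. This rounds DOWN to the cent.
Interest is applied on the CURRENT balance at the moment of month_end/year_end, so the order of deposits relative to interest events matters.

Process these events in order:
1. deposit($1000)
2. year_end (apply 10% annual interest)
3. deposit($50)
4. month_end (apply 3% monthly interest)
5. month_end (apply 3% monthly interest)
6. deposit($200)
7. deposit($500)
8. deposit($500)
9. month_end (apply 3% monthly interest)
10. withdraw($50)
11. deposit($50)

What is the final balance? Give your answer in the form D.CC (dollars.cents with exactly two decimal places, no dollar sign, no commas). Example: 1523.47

After 1 (deposit($1000)): balance=$1500.00 total_interest=$0.00
After 2 (year_end (apply 10% annual interest)): balance=$1650.00 total_interest=$150.00
After 3 (deposit($50)): balance=$1700.00 total_interest=$150.00
After 4 (month_end (apply 3% monthly interest)): balance=$1751.00 total_interest=$201.00
After 5 (month_end (apply 3% monthly interest)): balance=$1803.53 total_interest=$253.53
After 6 (deposit($200)): balance=$2003.53 total_interest=$253.53
After 7 (deposit($500)): balance=$2503.53 total_interest=$253.53
After 8 (deposit($500)): balance=$3003.53 total_interest=$253.53
After 9 (month_end (apply 3% monthly interest)): balance=$3093.63 total_interest=$343.63
After 10 (withdraw($50)): balance=$3043.63 total_interest=$343.63
After 11 (deposit($50)): balance=$3093.63 total_interest=$343.63

Answer: 3093.63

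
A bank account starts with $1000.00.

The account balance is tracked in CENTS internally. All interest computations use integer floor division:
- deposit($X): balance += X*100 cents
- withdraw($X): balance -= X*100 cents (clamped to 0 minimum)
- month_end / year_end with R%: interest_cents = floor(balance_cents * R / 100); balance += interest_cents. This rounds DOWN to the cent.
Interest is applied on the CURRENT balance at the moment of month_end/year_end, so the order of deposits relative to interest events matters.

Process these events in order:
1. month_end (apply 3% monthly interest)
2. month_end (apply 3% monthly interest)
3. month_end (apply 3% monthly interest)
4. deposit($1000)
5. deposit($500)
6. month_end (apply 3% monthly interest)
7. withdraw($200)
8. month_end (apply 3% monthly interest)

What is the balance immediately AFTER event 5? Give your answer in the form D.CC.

After 1 (month_end (apply 3% monthly interest)): balance=$1030.00 total_interest=$30.00
After 2 (month_end (apply 3% monthly interest)): balance=$1060.90 total_interest=$60.90
After 3 (month_end (apply 3% monthly interest)): balance=$1092.72 total_interest=$92.72
After 4 (deposit($1000)): balance=$2092.72 total_interest=$92.72
After 5 (deposit($500)): balance=$2592.72 total_interest=$92.72

Answer: 2592.72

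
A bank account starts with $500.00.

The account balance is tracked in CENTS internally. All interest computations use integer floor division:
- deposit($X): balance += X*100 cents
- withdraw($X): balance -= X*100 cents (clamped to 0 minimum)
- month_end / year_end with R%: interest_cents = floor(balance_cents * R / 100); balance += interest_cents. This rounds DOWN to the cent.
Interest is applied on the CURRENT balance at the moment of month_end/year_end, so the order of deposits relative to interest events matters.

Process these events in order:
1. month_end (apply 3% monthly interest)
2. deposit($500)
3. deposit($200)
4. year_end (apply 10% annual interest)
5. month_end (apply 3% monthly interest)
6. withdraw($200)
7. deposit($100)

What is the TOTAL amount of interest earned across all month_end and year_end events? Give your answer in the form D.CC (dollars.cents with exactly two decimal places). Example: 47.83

Answer: 176.59

Derivation:
After 1 (month_end (apply 3% monthly interest)): balance=$515.00 total_interest=$15.00
After 2 (deposit($500)): balance=$1015.00 total_interest=$15.00
After 3 (deposit($200)): balance=$1215.00 total_interest=$15.00
After 4 (year_end (apply 10% annual interest)): balance=$1336.50 total_interest=$136.50
After 5 (month_end (apply 3% monthly interest)): balance=$1376.59 total_interest=$176.59
After 6 (withdraw($200)): balance=$1176.59 total_interest=$176.59
After 7 (deposit($100)): balance=$1276.59 total_interest=$176.59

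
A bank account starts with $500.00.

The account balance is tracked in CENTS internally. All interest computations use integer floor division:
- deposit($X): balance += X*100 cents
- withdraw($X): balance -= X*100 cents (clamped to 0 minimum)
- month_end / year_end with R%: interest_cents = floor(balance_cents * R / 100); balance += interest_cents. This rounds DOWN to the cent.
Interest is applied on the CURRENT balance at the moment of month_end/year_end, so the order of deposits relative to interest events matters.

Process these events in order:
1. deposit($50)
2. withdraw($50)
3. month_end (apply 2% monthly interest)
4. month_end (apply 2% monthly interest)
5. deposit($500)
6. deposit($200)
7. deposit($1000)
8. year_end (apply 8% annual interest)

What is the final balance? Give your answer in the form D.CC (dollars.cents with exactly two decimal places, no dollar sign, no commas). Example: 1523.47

After 1 (deposit($50)): balance=$550.00 total_interest=$0.00
After 2 (withdraw($50)): balance=$500.00 total_interest=$0.00
After 3 (month_end (apply 2% monthly interest)): balance=$510.00 total_interest=$10.00
After 4 (month_end (apply 2% monthly interest)): balance=$520.20 total_interest=$20.20
After 5 (deposit($500)): balance=$1020.20 total_interest=$20.20
After 6 (deposit($200)): balance=$1220.20 total_interest=$20.20
After 7 (deposit($1000)): balance=$2220.20 total_interest=$20.20
After 8 (year_end (apply 8% annual interest)): balance=$2397.81 total_interest=$197.81

Answer: 2397.81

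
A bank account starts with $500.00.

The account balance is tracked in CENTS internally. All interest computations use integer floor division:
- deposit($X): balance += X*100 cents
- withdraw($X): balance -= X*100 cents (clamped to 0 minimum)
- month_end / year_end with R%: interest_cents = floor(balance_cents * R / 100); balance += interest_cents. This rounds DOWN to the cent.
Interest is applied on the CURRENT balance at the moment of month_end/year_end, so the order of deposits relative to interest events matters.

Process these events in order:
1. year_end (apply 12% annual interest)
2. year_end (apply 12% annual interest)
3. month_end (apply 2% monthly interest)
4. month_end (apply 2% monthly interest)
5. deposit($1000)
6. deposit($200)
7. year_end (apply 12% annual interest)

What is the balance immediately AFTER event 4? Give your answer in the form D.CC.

Answer: 652.53

Derivation:
After 1 (year_end (apply 12% annual interest)): balance=$560.00 total_interest=$60.00
After 2 (year_end (apply 12% annual interest)): balance=$627.20 total_interest=$127.20
After 3 (month_end (apply 2% monthly interest)): balance=$639.74 total_interest=$139.74
After 4 (month_end (apply 2% monthly interest)): balance=$652.53 total_interest=$152.53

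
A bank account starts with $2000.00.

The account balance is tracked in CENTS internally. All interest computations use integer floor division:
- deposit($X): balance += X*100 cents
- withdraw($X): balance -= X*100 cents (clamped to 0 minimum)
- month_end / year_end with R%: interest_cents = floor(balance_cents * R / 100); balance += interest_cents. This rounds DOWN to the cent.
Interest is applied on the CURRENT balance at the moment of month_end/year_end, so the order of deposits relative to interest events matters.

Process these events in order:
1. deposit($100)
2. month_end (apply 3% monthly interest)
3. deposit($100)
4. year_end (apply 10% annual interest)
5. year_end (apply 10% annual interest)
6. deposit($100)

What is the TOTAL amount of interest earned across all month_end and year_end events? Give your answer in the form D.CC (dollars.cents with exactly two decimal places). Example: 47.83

Answer: 538.23

Derivation:
After 1 (deposit($100)): balance=$2100.00 total_interest=$0.00
After 2 (month_end (apply 3% monthly interest)): balance=$2163.00 total_interest=$63.00
After 3 (deposit($100)): balance=$2263.00 total_interest=$63.00
After 4 (year_end (apply 10% annual interest)): balance=$2489.30 total_interest=$289.30
After 5 (year_end (apply 10% annual interest)): balance=$2738.23 total_interest=$538.23
After 6 (deposit($100)): balance=$2838.23 total_interest=$538.23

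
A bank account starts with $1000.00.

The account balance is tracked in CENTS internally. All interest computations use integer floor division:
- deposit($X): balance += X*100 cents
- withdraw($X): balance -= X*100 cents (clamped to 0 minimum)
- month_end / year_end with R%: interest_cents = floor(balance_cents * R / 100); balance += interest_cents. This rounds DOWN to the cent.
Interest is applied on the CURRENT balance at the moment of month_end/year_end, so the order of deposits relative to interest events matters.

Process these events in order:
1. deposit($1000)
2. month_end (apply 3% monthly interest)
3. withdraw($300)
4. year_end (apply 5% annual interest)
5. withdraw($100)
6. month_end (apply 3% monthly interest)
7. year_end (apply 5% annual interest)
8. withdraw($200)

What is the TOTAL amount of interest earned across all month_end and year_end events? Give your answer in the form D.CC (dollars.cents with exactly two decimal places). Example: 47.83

After 1 (deposit($1000)): balance=$2000.00 total_interest=$0.00
After 2 (month_end (apply 3% monthly interest)): balance=$2060.00 total_interest=$60.00
After 3 (withdraw($300)): balance=$1760.00 total_interest=$60.00
After 4 (year_end (apply 5% annual interest)): balance=$1848.00 total_interest=$148.00
After 5 (withdraw($100)): balance=$1748.00 total_interest=$148.00
After 6 (month_end (apply 3% monthly interest)): balance=$1800.44 total_interest=$200.44
After 7 (year_end (apply 5% annual interest)): balance=$1890.46 total_interest=$290.46
After 8 (withdraw($200)): balance=$1690.46 total_interest=$290.46

Answer: 290.46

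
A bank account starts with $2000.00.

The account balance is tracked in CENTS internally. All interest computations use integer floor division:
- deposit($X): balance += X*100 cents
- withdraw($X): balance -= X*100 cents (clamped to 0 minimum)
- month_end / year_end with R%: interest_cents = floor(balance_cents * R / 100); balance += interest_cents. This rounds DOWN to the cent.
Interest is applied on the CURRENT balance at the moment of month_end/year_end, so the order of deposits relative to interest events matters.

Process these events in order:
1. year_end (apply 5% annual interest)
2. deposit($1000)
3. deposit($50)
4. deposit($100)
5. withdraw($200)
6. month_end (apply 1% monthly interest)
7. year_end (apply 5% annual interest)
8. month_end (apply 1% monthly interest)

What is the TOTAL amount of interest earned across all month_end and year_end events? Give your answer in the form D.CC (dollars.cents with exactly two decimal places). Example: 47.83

Answer: 316.86

Derivation:
After 1 (year_end (apply 5% annual interest)): balance=$2100.00 total_interest=$100.00
After 2 (deposit($1000)): balance=$3100.00 total_interest=$100.00
After 3 (deposit($50)): balance=$3150.00 total_interest=$100.00
After 4 (deposit($100)): balance=$3250.00 total_interest=$100.00
After 5 (withdraw($200)): balance=$3050.00 total_interest=$100.00
After 6 (month_end (apply 1% monthly interest)): balance=$3080.50 total_interest=$130.50
After 7 (year_end (apply 5% annual interest)): balance=$3234.52 total_interest=$284.52
After 8 (month_end (apply 1% monthly interest)): balance=$3266.86 total_interest=$316.86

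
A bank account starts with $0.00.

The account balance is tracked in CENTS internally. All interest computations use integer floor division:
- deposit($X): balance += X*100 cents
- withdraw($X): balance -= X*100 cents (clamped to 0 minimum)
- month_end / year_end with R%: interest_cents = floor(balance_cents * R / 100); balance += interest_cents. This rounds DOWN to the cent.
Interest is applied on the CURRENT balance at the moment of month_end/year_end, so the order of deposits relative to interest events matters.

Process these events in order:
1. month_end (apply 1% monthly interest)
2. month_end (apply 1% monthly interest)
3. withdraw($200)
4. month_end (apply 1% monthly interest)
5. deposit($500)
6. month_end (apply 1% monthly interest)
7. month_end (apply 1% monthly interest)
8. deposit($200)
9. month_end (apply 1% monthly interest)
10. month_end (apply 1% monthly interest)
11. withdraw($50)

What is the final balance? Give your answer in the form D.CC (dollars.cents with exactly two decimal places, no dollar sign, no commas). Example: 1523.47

After 1 (month_end (apply 1% monthly interest)): balance=$0.00 total_interest=$0.00
After 2 (month_end (apply 1% monthly interest)): balance=$0.00 total_interest=$0.00
After 3 (withdraw($200)): balance=$0.00 total_interest=$0.00
After 4 (month_end (apply 1% monthly interest)): balance=$0.00 total_interest=$0.00
After 5 (deposit($500)): balance=$500.00 total_interest=$0.00
After 6 (month_end (apply 1% monthly interest)): balance=$505.00 total_interest=$5.00
After 7 (month_end (apply 1% monthly interest)): balance=$510.05 total_interest=$10.05
After 8 (deposit($200)): balance=$710.05 total_interest=$10.05
After 9 (month_end (apply 1% monthly interest)): balance=$717.15 total_interest=$17.15
After 10 (month_end (apply 1% monthly interest)): balance=$724.32 total_interest=$24.32
After 11 (withdraw($50)): balance=$674.32 total_interest=$24.32

Answer: 674.32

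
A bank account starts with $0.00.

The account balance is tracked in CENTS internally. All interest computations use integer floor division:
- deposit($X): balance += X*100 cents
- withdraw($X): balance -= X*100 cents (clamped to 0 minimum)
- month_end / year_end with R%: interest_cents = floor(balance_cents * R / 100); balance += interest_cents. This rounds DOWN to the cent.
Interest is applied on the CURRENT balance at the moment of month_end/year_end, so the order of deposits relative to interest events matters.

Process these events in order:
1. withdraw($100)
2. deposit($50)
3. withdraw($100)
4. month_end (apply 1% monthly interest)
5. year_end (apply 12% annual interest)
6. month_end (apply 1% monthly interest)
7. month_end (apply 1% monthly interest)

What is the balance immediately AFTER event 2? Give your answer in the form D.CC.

After 1 (withdraw($100)): balance=$0.00 total_interest=$0.00
After 2 (deposit($50)): balance=$50.00 total_interest=$0.00

Answer: 50.00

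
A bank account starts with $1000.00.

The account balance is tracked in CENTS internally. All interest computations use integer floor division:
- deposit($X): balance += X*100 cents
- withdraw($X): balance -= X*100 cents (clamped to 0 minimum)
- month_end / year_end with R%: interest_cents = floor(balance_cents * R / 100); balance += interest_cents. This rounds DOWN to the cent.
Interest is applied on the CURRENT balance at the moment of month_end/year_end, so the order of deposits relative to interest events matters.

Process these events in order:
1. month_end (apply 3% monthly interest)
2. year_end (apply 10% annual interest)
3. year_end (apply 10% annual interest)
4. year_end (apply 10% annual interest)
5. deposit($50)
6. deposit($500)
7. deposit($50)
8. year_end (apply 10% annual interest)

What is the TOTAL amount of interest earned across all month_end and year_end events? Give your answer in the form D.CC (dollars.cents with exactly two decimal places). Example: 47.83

Answer: 568.02

Derivation:
After 1 (month_end (apply 3% monthly interest)): balance=$1030.00 total_interest=$30.00
After 2 (year_end (apply 10% annual interest)): balance=$1133.00 total_interest=$133.00
After 3 (year_end (apply 10% annual interest)): balance=$1246.30 total_interest=$246.30
After 4 (year_end (apply 10% annual interest)): balance=$1370.93 total_interest=$370.93
After 5 (deposit($50)): balance=$1420.93 total_interest=$370.93
After 6 (deposit($500)): balance=$1920.93 total_interest=$370.93
After 7 (deposit($50)): balance=$1970.93 total_interest=$370.93
After 8 (year_end (apply 10% annual interest)): balance=$2168.02 total_interest=$568.02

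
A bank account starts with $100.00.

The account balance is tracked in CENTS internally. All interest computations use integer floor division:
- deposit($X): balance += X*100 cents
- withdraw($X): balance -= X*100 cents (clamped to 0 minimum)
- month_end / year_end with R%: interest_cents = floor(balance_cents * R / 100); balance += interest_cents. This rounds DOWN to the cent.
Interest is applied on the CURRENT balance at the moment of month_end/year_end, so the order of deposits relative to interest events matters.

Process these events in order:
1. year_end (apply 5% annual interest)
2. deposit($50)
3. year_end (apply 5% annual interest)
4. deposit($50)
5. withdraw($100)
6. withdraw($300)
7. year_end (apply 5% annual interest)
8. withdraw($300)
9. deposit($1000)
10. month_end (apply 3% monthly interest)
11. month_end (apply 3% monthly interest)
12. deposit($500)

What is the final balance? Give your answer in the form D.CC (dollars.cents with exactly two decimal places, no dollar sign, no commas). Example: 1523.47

After 1 (year_end (apply 5% annual interest)): balance=$105.00 total_interest=$5.00
After 2 (deposit($50)): balance=$155.00 total_interest=$5.00
After 3 (year_end (apply 5% annual interest)): balance=$162.75 total_interest=$12.75
After 4 (deposit($50)): balance=$212.75 total_interest=$12.75
After 5 (withdraw($100)): balance=$112.75 total_interest=$12.75
After 6 (withdraw($300)): balance=$0.00 total_interest=$12.75
After 7 (year_end (apply 5% annual interest)): balance=$0.00 total_interest=$12.75
After 8 (withdraw($300)): balance=$0.00 total_interest=$12.75
After 9 (deposit($1000)): balance=$1000.00 total_interest=$12.75
After 10 (month_end (apply 3% monthly interest)): balance=$1030.00 total_interest=$42.75
After 11 (month_end (apply 3% monthly interest)): balance=$1060.90 total_interest=$73.65
After 12 (deposit($500)): balance=$1560.90 total_interest=$73.65

Answer: 1560.90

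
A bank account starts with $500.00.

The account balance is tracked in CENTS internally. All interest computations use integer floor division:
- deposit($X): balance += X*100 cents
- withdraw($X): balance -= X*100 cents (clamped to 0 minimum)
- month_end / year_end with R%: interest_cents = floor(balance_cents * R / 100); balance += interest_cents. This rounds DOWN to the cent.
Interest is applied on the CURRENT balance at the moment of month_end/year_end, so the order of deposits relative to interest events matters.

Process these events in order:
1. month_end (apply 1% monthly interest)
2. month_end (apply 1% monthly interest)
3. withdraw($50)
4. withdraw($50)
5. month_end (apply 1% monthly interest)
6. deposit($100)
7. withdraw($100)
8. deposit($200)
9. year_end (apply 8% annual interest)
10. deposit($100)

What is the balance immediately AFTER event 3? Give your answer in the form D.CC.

After 1 (month_end (apply 1% monthly interest)): balance=$505.00 total_interest=$5.00
After 2 (month_end (apply 1% monthly interest)): balance=$510.05 total_interest=$10.05
After 3 (withdraw($50)): balance=$460.05 total_interest=$10.05

Answer: 460.05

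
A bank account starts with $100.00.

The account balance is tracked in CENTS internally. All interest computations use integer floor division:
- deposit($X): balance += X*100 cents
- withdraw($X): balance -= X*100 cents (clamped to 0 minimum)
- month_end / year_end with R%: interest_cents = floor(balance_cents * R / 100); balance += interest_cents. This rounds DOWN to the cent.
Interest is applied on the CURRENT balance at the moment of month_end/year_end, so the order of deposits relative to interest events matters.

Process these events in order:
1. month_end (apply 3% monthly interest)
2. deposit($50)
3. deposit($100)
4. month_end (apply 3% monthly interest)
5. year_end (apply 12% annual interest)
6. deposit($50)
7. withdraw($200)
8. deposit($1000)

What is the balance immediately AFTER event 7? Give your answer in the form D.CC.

Answer: 141.86

Derivation:
After 1 (month_end (apply 3% monthly interest)): balance=$103.00 total_interest=$3.00
After 2 (deposit($50)): balance=$153.00 total_interest=$3.00
After 3 (deposit($100)): balance=$253.00 total_interest=$3.00
After 4 (month_end (apply 3% monthly interest)): balance=$260.59 total_interest=$10.59
After 5 (year_end (apply 12% annual interest)): balance=$291.86 total_interest=$41.86
After 6 (deposit($50)): balance=$341.86 total_interest=$41.86
After 7 (withdraw($200)): balance=$141.86 total_interest=$41.86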